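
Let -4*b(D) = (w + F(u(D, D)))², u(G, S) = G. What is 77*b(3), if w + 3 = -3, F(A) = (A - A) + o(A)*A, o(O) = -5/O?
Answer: -9317/4 ≈ -2329.3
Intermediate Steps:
F(A) = -5 (F(A) = (A - A) + (-5/A)*A = 0 - 5 = -5)
w = -6 (w = -3 - 3 = -6)
b(D) = -121/4 (b(D) = -(-6 - 5)²/4 = -¼*(-11)² = -¼*121 = -121/4)
77*b(3) = 77*(-121/4) = -9317/4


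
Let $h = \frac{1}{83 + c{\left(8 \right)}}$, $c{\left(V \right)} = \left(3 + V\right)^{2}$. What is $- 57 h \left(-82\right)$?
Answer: $\frac{779}{34} \approx 22.912$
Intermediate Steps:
$h = \frac{1}{204}$ ($h = \frac{1}{83 + \left(3 + 8\right)^{2}} = \frac{1}{83 + 11^{2}} = \frac{1}{83 + 121} = \frac{1}{204} \approx 0.004902$)
$- 57 h \left(-82\right) = \left(-57\right) \frac{1}{204} \left(-82\right) = \left(- \frac{19}{68}\right) \left(-82\right) = \frac{779}{34}$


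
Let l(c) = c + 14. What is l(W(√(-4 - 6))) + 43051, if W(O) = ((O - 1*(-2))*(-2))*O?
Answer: 43085 - 4*I*√10 ≈ 43085.0 - 12.649*I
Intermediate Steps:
W(O) = O*(-4 - 2*O) (W(O) = ((O + 2)*(-2))*O = ((2 + O)*(-2))*O = (-4 - 2*O)*O = O*(-4 - 2*O))
l(c) = 14 + c
l(W(√(-4 - 6))) + 43051 = (14 - 2*√(-4 - 6)*(2 + √(-4 - 6))) + 43051 = (14 - 2*√(-10)*(2 + √(-10))) + 43051 = (14 - 2*I*√10*(2 + I*√10)) + 43051 = 43065 - 2*I*√10*(2 + I*√10)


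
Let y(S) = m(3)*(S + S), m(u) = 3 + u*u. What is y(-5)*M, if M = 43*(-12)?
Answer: 61920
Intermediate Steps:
m(u) = 3 + u²
M = -516
y(S) = 24*S (y(S) = (3 + 3²)*(S + S) = (3 + 9)*(2*S) = 12*(2*S) = 24*S)
y(-5)*M = (24*(-5))*(-516) = -120*(-516) = 61920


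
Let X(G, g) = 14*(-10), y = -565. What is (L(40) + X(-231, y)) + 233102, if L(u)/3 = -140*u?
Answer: 216162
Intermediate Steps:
X(G, g) = -140
L(u) = -420*u (L(u) = 3*(-140*u) = -420*u)
(L(40) + X(-231, y)) + 233102 = (-420*40 - 140) + 233102 = (-16800 - 140) + 233102 = -16940 + 233102 = 216162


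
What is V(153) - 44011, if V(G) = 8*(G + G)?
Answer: -41563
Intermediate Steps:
V(G) = 16*G (V(G) = 8*(2*G) = 16*G)
V(153) - 44011 = 16*153 - 44011 = 2448 - 44011 = -41563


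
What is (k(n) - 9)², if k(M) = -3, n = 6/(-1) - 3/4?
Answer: 144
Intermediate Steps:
n = -27/4 (n = 6*(-1) - 3*¼ = -6 - ¾ = -27/4 ≈ -6.7500)
(k(n) - 9)² = (-3 - 9)² = (-12)² = 144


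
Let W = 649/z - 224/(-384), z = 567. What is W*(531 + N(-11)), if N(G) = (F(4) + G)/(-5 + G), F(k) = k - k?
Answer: 33338933/36288 ≈ 918.73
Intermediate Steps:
W = 3919/2268 (W = 649/567 - 224/(-384) = 649*(1/567) - 224*(-1/384) = 649/567 + 7/12 = 3919/2268 ≈ 1.7280)
F(k) = 0
N(G) = G/(-5 + G) (N(G) = (0 + G)/(-5 + G) = G/(-5 + G))
W*(531 + N(-11)) = 3919*(531 - 11/(-5 - 11))/2268 = 3919*(531 - 11/(-16))/2268 = 3919*(531 - 11*(-1/16))/2268 = 3919*(531 + 11/16)/2268 = (3919/2268)*(8507/16) = 33338933/36288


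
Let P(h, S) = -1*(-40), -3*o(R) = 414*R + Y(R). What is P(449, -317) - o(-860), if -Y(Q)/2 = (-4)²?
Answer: -355952/3 ≈ -1.1865e+5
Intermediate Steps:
Y(Q) = -32 (Y(Q) = -2*(-4)² = -2*16 = -32)
o(R) = 32/3 - 138*R (o(R) = -(414*R - 32)/3 = -(-32 + 414*R)/3 = 32/3 - 138*R)
P(h, S) = 40
P(449, -317) - o(-860) = 40 - (32/3 - 138*(-860)) = 40 - (32/3 + 118680) = 40 - 1*356072/3 = 40 - 356072/3 = -355952/3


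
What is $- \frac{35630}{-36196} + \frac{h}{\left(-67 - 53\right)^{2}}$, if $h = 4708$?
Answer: $\frac{42717673}{32576400} \approx 1.3113$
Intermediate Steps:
$- \frac{35630}{-36196} + \frac{h}{\left(-67 - 53\right)^{2}} = - \frac{35630}{-36196} + \frac{4708}{\left(-67 - 53\right)^{2}} = \left(-35630\right) \left(- \frac{1}{36196}\right) + \frac{4708}{\left(-120\right)^{2}} = \frac{17815}{18098} + \frac{4708}{14400} = \frac{17815}{18098} + 4708 \cdot \frac{1}{14400} = \frac{17815}{18098} + \frac{1177}{3600} = \frac{42717673}{32576400}$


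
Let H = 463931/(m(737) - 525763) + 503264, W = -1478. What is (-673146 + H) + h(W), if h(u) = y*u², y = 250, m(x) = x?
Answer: 286638531215137/525026 ≈ 5.4595e+8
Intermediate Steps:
h(u) = 250*u²
H = 264226220933/525026 (H = 463931/(737 - 525763) + 503264 = 463931/(-525026) + 503264 = 463931*(-1/525026) + 503264 = -463931/525026 + 503264 = 264226220933/525026 ≈ 5.0326e+5)
(-673146 + H) + h(W) = (-673146 + 264226220933/525026) + 250*(-1478)² = -89192930863/525026 + 250*2184484 = -89192930863/525026 + 546121000 = 286638531215137/525026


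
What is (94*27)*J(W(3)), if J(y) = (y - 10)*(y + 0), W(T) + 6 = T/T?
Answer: 190350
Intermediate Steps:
W(T) = -5 (W(T) = -6 + T/T = -6 + 1 = -5)
J(y) = y*(-10 + y) (J(y) = (-10 + y)*y = y*(-10 + y))
(94*27)*J(W(3)) = (94*27)*(-5*(-10 - 5)) = 2538*(-5*(-15)) = 2538*75 = 190350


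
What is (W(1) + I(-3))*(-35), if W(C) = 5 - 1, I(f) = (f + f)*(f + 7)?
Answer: 700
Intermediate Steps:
I(f) = 2*f*(7 + f) (I(f) = (2*f)*(7 + f) = 2*f*(7 + f))
W(C) = 4
(W(1) + I(-3))*(-35) = (4 + 2*(-3)*(7 - 3))*(-35) = (4 + 2*(-3)*4)*(-35) = (4 - 24)*(-35) = -20*(-35) = 700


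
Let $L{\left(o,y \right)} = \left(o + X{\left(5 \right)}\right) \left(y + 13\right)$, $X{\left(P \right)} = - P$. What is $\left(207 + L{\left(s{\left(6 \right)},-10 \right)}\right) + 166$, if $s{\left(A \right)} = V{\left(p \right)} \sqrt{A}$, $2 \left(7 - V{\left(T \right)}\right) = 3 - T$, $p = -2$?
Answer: $358 + \frac{27 \sqrt{6}}{2} \approx 391.07$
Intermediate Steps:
$V{\left(T \right)} = \frac{11}{2} + \frac{T}{2}$ ($V{\left(T \right)} = 7 - \frac{3 - T}{2} = 7 + \left(- \frac{3}{2} + \frac{T}{2}\right) = \frac{11}{2} + \frac{T}{2}$)
$s{\left(A \right)} = \frac{9 \sqrt{A}}{2}$ ($s{\left(A \right)} = \left(\frac{11}{2} + \frac{1}{2} \left(-2\right)\right) \sqrt{A} = \left(\frac{11}{2} - 1\right) \sqrt{A} = \frac{9 \sqrt{A}}{2}$)
$L{\left(o,y \right)} = \left(-5 + o\right) \left(13 + y\right)$ ($L{\left(o,y \right)} = \left(o - 5\right) \left(y + 13\right) = \left(o - 5\right) \left(13 + y\right) = \left(-5 + o\right) \left(13 + y\right)$)
$\left(207 + L{\left(s{\left(6 \right)},-10 \right)}\right) + 166 = \left(207 + \left(-65 - -50 + 13 \frac{9 \sqrt{6}}{2} + \frac{9 \sqrt{6}}{2} \left(-10\right)\right)\right) + 166 = \left(207 + \left(-65 + 50 + \frac{117 \sqrt{6}}{2} - 45 \sqrt{6}\right)\right) + 166 = \left(207 - \left(15 - \frac{27 \sqrt{6}}{2}\right)\right) + 166 = \left(192 + \frac{27 \sqrt{6}}{2}\right) + 166 = 358 + \frac{27 \sqrt{6}}{2}$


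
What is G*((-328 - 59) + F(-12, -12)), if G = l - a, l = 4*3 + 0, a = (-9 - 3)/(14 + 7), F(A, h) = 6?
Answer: -33528/7 ≈ -4789.7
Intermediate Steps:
a = -4/7 (a = -12/21 = -12*1/21 = -4/7 ≈ -0.57143)
l = 12 (l = 12 + 0 = 12)
G = 88/7 (G = 12 - 1*(-4/7) = 12 + 4/7 = 88/7 ≈ 12.571)
G*((-328 - 59) + F(-12, -12)) = 88*((-328 - 59) + 6)/7 = 88*(-387 + 6)/7 = (88/7)*(-381) = -33528/7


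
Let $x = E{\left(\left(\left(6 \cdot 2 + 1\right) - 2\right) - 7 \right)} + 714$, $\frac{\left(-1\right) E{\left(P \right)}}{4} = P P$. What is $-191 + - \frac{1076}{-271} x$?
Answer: $\frac{647639}{271} \approx 2389.8$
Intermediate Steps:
$E{\left(P \right)} = - 4 P^{2}$ ($E{\left(P \right)} = - 4 P P = - 4 P^{2}$)
$x = 650$ ($x = - 4 \left(\left(\left(6 \cdot 2 + 1\right) - 2\right) - 7\right)^{2} + 714 = - 4 \left(\left(\left(12 + 1\right) - 2\right) - 7\right)^{2} + 714 = - 4 \left(\left(13 - 2\right) - 7\right)^{2} + 714 = - 4 \left(11 - 7\right)^{2} + 714 = - 4 \cdot 4^{2} + 714 = \left(-4\right) 16 + 714 = -64 + 714 = 650$)
$-191 + - \frac{1076}{-271} x = -191 + - \frac{1076}{-271} \cdot 650 = -191 + \left(-1076\right) \left(- \frac{1}{271}\right) 650 = -191 + \frac{1076}{271} \cdot 650 = -191 + \frac{699400}{271} = \frac{647639}{271}$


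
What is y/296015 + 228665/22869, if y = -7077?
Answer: 67526426062/6769567035 ≈ 9.9750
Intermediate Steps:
y/296015 + 228665/22869 = -7077/296015 + 228665/22869 = 67526426062/6769567035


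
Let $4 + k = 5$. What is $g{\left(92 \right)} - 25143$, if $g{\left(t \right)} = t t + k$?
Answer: $-16678$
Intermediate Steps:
$k = 1$ ($k = -4 + 5 = 1$)
$g{\left(t \right)} = 1 + t^{2}$ ($g{\left(t \right)} = t t + 1 = t^{2} + 1 = 1 + t^{2}$)
$g{\left(92 \right)} - 25143 = \left(1 + 92^{2}\right) - 25143 = \left(1 + 8464\right) - 25143 = 8465 - 25143 = -16678$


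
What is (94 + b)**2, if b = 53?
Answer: 21609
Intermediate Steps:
(94 + b)**2 = (94 + 53)**2 = 147**2 = 21609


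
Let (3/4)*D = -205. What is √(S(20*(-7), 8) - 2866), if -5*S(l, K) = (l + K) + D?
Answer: I*√626610/15 ≈ 52.772*I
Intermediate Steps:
D = -820/3 (D = (4/3)*(-205) = -820/3 ≈ -273.33)
S(l, K) = 164/3 - K/5 - l/5 (S(l, K) = -((l + K) - 820/3)/5 = -((K + l) - 820/3)/5 = -(-820/3 + K + l)/5 = 164/3 - K/5 - l/5)
√(S(20*(-7), 8) - 2866) = √((164/3 - ⅕*8 - 4*(-7)) - 2866) = √((164/3 - 8/5 - ⅕*(-140)) - 2866) = √((164/3 - 8/5 + 28) - 2866) = √(1216/15 - 2866) = √(-41774/15) = I*√626610/15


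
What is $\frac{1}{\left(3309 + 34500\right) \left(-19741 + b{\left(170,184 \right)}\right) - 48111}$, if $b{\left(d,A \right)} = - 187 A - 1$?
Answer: $- \frac{1}{2047405461} \approx -4.8842 \cdot 10^{-10}$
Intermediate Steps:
$b{\left(d,A \right)} = -1 - 187 A$
$\frac{1}{\left(3309 + 34500\right) \left(-19741 + b{\left(170,184 \right)}\right) - 48111} = \frac{1}{\left(3309 + 34500\right) \left(-19741 - 34409\right) - 48111} = \frac{1}{37809 \left(-19741 - 34409\right) - 48111} = \frac{1}{37809 \left(-54150\right) - 48111} = \frac{1}{-2047357350 - 48111} = \frac{1}{-2047405461} = - \frac{1}{2047405461}$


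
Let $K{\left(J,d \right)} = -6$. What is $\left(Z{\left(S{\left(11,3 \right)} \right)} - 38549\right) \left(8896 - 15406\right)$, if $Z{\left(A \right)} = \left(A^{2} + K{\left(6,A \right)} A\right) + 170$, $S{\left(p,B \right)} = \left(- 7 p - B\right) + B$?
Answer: $208241880$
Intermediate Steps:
$S{\left(p,B \right)} = - 7 p$ ($S{\left(p,B \right)} = \left(- B - 7 p\right) + B = - 7 p$)
$Z{\left(A \right)} = 170 + A^{2} - 6 A$ ($Z{\left(A \right)} = \left(A^{2} - 6 A\right) + 170 = 170 + A^{2} - 6 A$)
$\left(Z{\left(S{\left(11,3 \right)} \right)} - 38549\right) \left(8896 - 15406\right) = \left(\left(170 + \left(\left(-7\right) 11\right)^{2} - 6 \left(\left(-7\right) 11\right)\right) - 38549\right) \left(8896 - 15406\right) = \left(\left(170 + \left(-77\right)^{2} - -462\right) - 38549\right) \left(-6510\right) = \left(\left(170 + 5929 + 462\right) - 38549\right) \left(-6510\right) = \left(6561 - 38549\right) \left(-6510\right) = \left(-31988\right) \left(-6510\right) = 208241880$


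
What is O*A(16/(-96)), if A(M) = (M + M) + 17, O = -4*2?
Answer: -400/3 ≈ -133.33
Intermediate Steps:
O = -8
A(M) = 17 + 2*M (A(M) = 2*M + 17 = 17 + 2*M)
O*A(16/(-96)) = -8*(17 + 2*(16/(-96))) = -8*(17 + 2*(16*(-1/96))) = -8*(17 + 2*(-1/6)) = -8*(17 - 1/3) = -8*50/3 = -400/3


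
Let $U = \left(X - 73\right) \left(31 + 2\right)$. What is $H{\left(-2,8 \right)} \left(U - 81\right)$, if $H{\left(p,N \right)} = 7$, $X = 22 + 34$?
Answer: $-4494$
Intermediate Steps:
$X = 56$
$U = -561$ ($U = \left(56 - 73\right) \left(31 + 2\right) = \left(-17\right) 33 = -561$)
$H{\left(-2,8 \right)} \left(U - 81\right) = 7 \left(-561 - 81\right) = 7 \left(-642\right) = -4494$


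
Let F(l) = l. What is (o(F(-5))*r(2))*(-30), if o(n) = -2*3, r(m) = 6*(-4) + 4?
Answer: -3600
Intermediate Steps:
r(m) = -20 (r(m) = -24 + 4 = -20)
o(n) = -6
(o(F(-5))*r(2))*(-30) = -6*(-20)*(-30) = 120*(-30) = -3600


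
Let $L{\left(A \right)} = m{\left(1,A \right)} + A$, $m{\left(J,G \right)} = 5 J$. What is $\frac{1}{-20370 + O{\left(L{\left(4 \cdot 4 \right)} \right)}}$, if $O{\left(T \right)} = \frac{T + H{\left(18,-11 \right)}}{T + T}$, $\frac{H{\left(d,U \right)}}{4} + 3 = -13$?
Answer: $- \frac{42}{855583} \approx -4.9089 \cdot 10^{-5}$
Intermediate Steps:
$H{\left(d,U \right)} = -64$ ($H{\left(d,U \right)} = -12 + 4 \left(-13\right) = -12 - 52 = -64$)
$L{\left(A \right)} = 5 + A$ ($L{\left(A \right)} = 5 \cdot 1 + A = 5 + A$)
$O{\left(T \right)} = \frac{-64 + T}{2 T}$ ($O{\left(T \right)} = \frac{T - 64}{T + T} = \frac{-64 + T}{2 T}$)
$\frac{1}{-20370 + O{\left(L{\left(4 \cdot 4 \right)} \right)}} = \frac{1}{-20370 + \frac{-64 + \left(5 + 4 \cdot 4\right)}{2 \left(5 + 4 \cdot 4\right)}} = \frac{1}{-20370 + \frac{-64 + \left(5 + 16\right)}{2 \left(5 + 16\right)}} = \frac{1}{-20370 + \frac{-64 + 21}{2 \cdot 21}} = \frac{1}{-20370 + \frac{1}{2} \cdot \frac{1}{21} \left(-43\right)} = \frac{1}{-20370 - \frac{43}{42}} = \frac{1}{- \frac{855583}{42}} = - \frac{42}{855583}$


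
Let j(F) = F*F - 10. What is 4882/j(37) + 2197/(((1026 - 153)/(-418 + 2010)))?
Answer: 176204926/43941 ≈ 4010.0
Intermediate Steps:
j(F) = -10 + F² (j(F) = F² - 10 = -10 + F²)
4882/j(37) + 2197/(((1026 - 153)/(-418 + 2010))) = 4882/(-10 + 37²) + 2197/(((1026 - 153)/(-418 + 2010))) = 4882/(-10 + 1369) + 2197/((873/1592)) = 4882/1359 + 2197/((873*(1/1592))) = 4882*(1/1359) + 2197/(873/1592) = 4882/1359 + 2197*(1592/873) = 4882/1359 + 3497624/873 = 176204926/43941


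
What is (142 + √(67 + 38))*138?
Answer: 19596 + 138*√105 ≈ 21010.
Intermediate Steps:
(142 + √(67 + 38))*138 = (142 + √105)*138 = 19596 + 138*√105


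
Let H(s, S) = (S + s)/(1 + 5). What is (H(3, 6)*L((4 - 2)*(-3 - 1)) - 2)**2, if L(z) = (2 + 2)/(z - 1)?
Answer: 64/9 ≈ 7.1111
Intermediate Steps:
H(s, S) = S/6 + s/6 (H(s, S) = (S + s)/6 = (S + s)*(1/6) = S/6 + s/6)
L(z) = 4/(-1 + z)
(H(3, 6)*L((4 - 2)*(-3 - 1)) - 2)**2 = (((1/6)*6 + (1/6)*3)*(4/(-1 + (4 - 2)*(-3 - 1))) - 2)**2 = ((1 + 1/2)*(4/(-1 + 2*(-4))) - 2)**2 = (3*(4/(-1 - 8))/2 - 2)**2 = (3*(4/(-9))/2 - 2)**2 = (3*(4*(-1/9))/2 - 2)**2 = ((3/2)*(-4/9) - 2)**2 = (-2/3 - 2)**2 = (-8/3)**2 = 64/9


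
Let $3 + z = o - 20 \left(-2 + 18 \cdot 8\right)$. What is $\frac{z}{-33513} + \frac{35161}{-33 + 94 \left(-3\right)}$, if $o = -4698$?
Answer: $- \frac{55998818}{502695} \approx -111.4$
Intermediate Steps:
$z = -7541$ ($z = -3 - \left(4698 + 20 \left(-2 + 18 \cdot 8\right)\right) = -3 - \left(4698 + 20 \left(-2 + 144\right)\right) = -3 - \left(4698 + 20 \cdot 142\right) = -3 - 7538 = -7541$)
$\frac{z}{-33513} + \frac{35161}{-33 + 94 \left(-3\right)} = - \frac{7541}{-33513} + \frac{35161}{-33 + 94 \left(-3\right)} = \left(-7541\right) \left(- \frac{1}{33513}\right) + \frac{35161}{-33 - 282} = \frac{7541}{33513} + \frac{35161}{-315} = \frac{7541}{33513} + 35161 \left(- \frac{1}{315}\right) = \frac{7541}{33513} - \frac{5023}{45} = - \frac{55998818}{502695}$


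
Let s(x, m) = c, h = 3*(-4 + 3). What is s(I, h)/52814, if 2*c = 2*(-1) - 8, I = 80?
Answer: -5/52814 ≈ -9.4672e-5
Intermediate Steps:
h = -3 (h = 3*(-1) = -3)
c = -5 (c = (2*(-1) - 8)/2 = (-2 - 8)/2 = (½)*(-10) = -5)
s(x, m) = -5
s(I, h)/52814 = -5/52814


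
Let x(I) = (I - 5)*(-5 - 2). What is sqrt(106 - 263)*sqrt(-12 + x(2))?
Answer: 3*I*sqrt(157) ≈ 37.59*I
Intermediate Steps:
x(I) = 35 - 7*I (x(I) = (-5 + I)*(-7) = 35 - 7*I)
sqrt(106 - 263)*sqrt(-12 + x(2)) = sqrt(106 - 263)*sqrt(-12 + (35 - 7*2)) = sqrt(-157)*sqrt(-12 + (35 - 14)) = (I*sqrt(157))*sqrt(-12 + 21) = (I*sqrt(157))*sqrt(9) = (I*sqrt(157))*3 = 3*I*sqrt(157)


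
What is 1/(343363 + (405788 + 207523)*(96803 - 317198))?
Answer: -1/135170334482 ≈ -7.3981e-12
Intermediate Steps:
1/(343363 + (405788 + 207523)*(96803 - 317198)) = 1/(343363 + 613311*(-220395)) = 1/(343363 - 135170677845) = 1/(-135170334482) = -1/135170334482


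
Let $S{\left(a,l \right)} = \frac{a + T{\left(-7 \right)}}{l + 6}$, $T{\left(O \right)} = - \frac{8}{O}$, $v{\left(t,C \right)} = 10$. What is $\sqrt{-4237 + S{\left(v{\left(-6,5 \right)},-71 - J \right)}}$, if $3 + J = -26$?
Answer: $\frac{i \sqrt{7474614}}{42} \approx 65.095 i$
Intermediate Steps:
$J = -29$ ($J = -3 - 26 = -29$)
$S{\left(a,l \right)} = \frac{\frac{8}{7} + a}{6 + l}$ ($S{\left(a,l \right)} = \frac{a - \frac{8}{-7}}{l + 6} = \frac{a - - \frac{8}{7}}{6 + l} = \frac{a + \frac{8}{7}}{6 + l} = \frac{\frac{8}{7} + a}{6 + l}$)
$\sqrt{-4237 + S{\left(v{\left(-6,5 \right)},-71 - J \right)}} = \sqrt{-4237 + \frac{\frac{8}{7} + 10}{6 - 42}} = \sqrt{-4237 + \frac{1}{6 + \left(-71 + 29\right)} \frac{78}{7}} = \sqrt{-4237 + \frac{1}{6 - 42} \cdot \frac{78}{7}} = \sqrt{-4237 + \frac{1}{-36} \cdot \frac{78}{7}} = \sqrt{-4237 - \frac{13}{42}} = \sqrt{- \frac{177967}{42}} = \frac{i \sqrt{7474614}}{42}$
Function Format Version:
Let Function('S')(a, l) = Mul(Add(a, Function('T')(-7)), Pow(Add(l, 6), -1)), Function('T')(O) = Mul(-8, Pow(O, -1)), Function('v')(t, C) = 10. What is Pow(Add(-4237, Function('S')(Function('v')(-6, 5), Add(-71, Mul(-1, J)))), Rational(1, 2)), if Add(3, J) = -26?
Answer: Mul(Rational(1, 42), I, Pow(7474614, Rational(1, 2))) ≈ Mul(65.095, I)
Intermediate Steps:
J = -29 (J = Add(-3, -26) = -29)
Function('S')(a, l) = Mul(Pow(Add(6, l), -1), Add(Rational(8, 7), a)) (Function('S')(a, l) = Mul(Add(a, Mul(-8, Pow(-7, -1))), Pow(Add(l, 6), -1)) = Mul(Add(a, Mul(-8, Rational(-1, 7))), Pow(Add(6, l), -1)) = Mul(Add(a, Rational(8, 7)), Pow(Add(6, l), -1)) = Mul(Add(Rational(8, 7), a), Pow(Add(6, l), -1)) = Mul(Pow(Add(6, l), -1), Add(Rational(8, 7), a)))
Pow(Add(-4237, Function('S')(Function('v')(-6, 5), Add(-71, Mul(-1, J)))), Rational(1, 2)) = Pow(Add(-4237, Mul(Pow(Add(6, Add(-71, Mul(-1, -29))), -1), Add(Rational(8, 7), 10))), Rational(1, 2)) = Pow(Add(-4237, Mul(Pow(Add(6, Add(-71, 29)), -1), Rational(78, 7))), Rational(1, 2)) = Pow(Add(-4237, Mul(Pow(Add(6, -42), -1), Rational(78, 7))), Rational(1, 2)) = Pow(Add(-4237, Mul(Pow(-36, -1), Rational(78, 7))), Rational(1, 2)) = Pow(Add(-4237, Mul(Rational(-1, 36), Rational(78, 7))), Rational(1, 2)) = Pow(Add(-4237, Rational(-13, 42)), Rational(1, 2)) = Pow(Rational(-177967, 42), Rational(1, 2)) = Mul(Rational(1, 42), I, Pow(7474614, Rational(1, 2)))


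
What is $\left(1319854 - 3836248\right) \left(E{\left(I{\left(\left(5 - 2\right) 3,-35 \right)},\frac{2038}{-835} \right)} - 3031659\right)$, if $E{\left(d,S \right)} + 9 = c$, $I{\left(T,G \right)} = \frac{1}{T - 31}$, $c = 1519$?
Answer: $7625048762706$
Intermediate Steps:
$I{\left(T,G \right)} = \frac{1}{-31 + T}$
$E{\left(d,S \right)} = 1510$ ($E{\left(d,S \right)} = -9 + 1519 = 1510$)
$\left(1319854 - 3836248\right) \left(E{\left(I{\left(\left(5 - 2\right) 3,-35 \right)},\frac{2038}{-835} \right)} - 3031659\right) = \left(1319854 - 3836248\right) \left(1510 - 3031659\right) = \left(-2516394\right) \left(-3030149\right) = 7625048762706$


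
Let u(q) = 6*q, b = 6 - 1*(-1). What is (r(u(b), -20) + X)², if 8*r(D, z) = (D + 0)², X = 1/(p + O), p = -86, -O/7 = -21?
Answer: 723771409/14884 ≈ 48628.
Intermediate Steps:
O = 147 (O = -7*(-21) = 147)
b = 7 (b = 6 + 1 = 7)
X = 1/61 (X = 1/(-86 + 147) = 1/61 ≈ 0.016393)
r(D, z) = D²/8 (r(D, z) = (D + 0)²/8 = D²/8)
(r(u(b), -20) + X)² = ((6*7)²/8 + 1/61)² = ((⅛)*42² + 1/61)² = ((⅛)*1764 + 1/61)² = (441/2 + 1/61)² = (26903/122)² = 723771409/14884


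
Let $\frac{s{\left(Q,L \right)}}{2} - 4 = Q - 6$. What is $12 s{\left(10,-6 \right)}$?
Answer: $192$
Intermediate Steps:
$s{\left(Q,L \right)} = -4 + 2 Q$ ($s{\left(Q,L \right)} = 8 + 2 \left(Q - 6\right) = 8 + 2 \left(-6 + Q\right) = 8 + \left(-12 + 2 Q\right) = -4 + 2 Q$)
$12 s{\left(10,-6 \right)} = 12 \left(-4 + 2 \cdot 10\right) = 12 \left(-4 + 20\right) = 12 \cdot 16 = 192$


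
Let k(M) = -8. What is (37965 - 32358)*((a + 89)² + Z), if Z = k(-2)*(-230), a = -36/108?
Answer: 54397868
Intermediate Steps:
a = -⅓ (a = -36*1/108 = -⅓ ≈ -0.33333)
Z = 1840 (Z = -8*(-230) = 1840)
(37965 - 32358)*((a + 89)² + Z) = (37965 - 32358)*((-⅓ + 89)² + 1840) = 5607*((266/3)² + 1840) = 5607*(70756/9 + 1840) = 5607*(87316/9) = 54397868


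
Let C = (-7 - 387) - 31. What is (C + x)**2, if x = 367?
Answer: 3364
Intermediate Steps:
C = -425 (C = -394 - 31 = -425)
(C + x)**2 = (-425 + 367)**2 = (-58)**2 = 3364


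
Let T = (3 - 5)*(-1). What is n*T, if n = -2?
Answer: -4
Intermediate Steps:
T = 2 (T = -2*(-1) = 2)
n*T = -2*2 = -4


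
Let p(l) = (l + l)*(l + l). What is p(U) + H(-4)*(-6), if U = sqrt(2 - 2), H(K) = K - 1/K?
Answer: 45/2 ≈ 22.500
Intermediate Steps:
U = 0 (U = sqrt(0) = 0)
p(l) = 4*l**2 (p(l) = (2*l)*(2*l) = 4*l**2)
p(U) + H(-4)*(-6) = 4*0**2 + (-4 - 1/(-4))*(-6) = 4*0 + (-4 - 1*(-1/4))*(-6) = 0 + (-4 + 1/4)*(-6) = 0 - 15/4*(-6) = 0 + 45/2 = 45/2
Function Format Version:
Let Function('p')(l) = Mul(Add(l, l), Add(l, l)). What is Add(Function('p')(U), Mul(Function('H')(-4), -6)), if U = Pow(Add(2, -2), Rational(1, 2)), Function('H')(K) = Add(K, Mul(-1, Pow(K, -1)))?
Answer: Rational(45, 2) ≈ 22.500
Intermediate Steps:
U = 0 (U = Pow(0, Rational(1, 2)) = 0)
Function('p')(l) = Mul(4, Pow(l, 2)) (Function('p')(l) = Mul(Mul(2, l), Mul(2, l)) = Mul(4, Pow(l, 2)))
Add(Function('p')(U), Mul(Function('H')(-4), -6)) = Add(Mul(4, Pow(0, 2)), Mul(Add(-4, Mul(-1, Pow(-4, -1))), -6)) = Add(Mul(4, 0), Mul(Add(-4, Mul(-1, Rational(-1, 4))), -6)) = Add(0, Mul(Add(-4, Rational(1, 4)), -6)) = Add(0, Mul(Rational(-15, 4), -6)) = Add(0, Rational(45, 2)) = Rational(45, 2)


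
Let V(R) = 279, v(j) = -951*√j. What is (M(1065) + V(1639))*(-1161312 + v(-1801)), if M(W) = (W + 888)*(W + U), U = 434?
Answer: -3400119467712 - 2784362526*I*√1801 ≈ -3.4001e+12 - 1.1816e+11*I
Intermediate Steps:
M(W) = (434 + W)*(888 + W) (M(W) = (W + 888)*(W + 434) = (888 + W)*(434 + W) = (434 + W)*(888 + W))
(M(1065) + V(1639))*(-1161312 + v(-1801)) = ((385392 + 1065² + 1322*1065) + 279)*(-1161312 - 951*I*√1801) = ((385392 + 1134225 + 1407930) + 279)*(-1161312 - 951*I*√1801) = (2927547 + 279)*(-1161312 - 951*I*√1801) = 2927826*(-1161312 - 951*I*√1801) = -3400119467712 - 2784362526*I*√1801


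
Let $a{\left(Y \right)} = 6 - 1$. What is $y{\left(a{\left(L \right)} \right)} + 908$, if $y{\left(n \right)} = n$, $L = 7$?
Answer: $913$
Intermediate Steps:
$a{\left(Y \right)} = 5$ ($a{\left(Y \right)} = 6 - 1 = 5$)
$y{\left(a{\left(L \right)} \right)} + 908 = 5 + 908 = 913$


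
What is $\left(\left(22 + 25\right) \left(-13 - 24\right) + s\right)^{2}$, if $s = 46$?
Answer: $2866249$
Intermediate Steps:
$\left(\left(22 + 25\right) \left(-13 - 24\right) + s\right)^{2} = \left(\left(22 + 25\right) \left(-13 - 24\right) + 46\right)^{2} = \left(47 \left(-37\right) + 46\right)^{2} = \left(-1739 + 46\right)^{2} = \left(-1693\right)^{2} = 2866249$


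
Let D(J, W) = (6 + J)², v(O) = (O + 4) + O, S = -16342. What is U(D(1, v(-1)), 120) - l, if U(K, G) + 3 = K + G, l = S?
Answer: 16508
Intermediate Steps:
l = -16342
v(O) = 4 + 2*O (v(O) = (4 + O) + O = 4 + 2*O)
U(K, G) = -3 + G + K (U(K, G) = -3 + (K + G) = -3 + (G + K) = -3 + G + K)
U(D(1, v(-1)), 120) - l = (-3 + 120 + (6 + 1)²) - 1*(-16342) = (-3 + 120 + 7²) + 16342 = (-3 + 120 + 49) + 16342 = 166 + 16342 = 16508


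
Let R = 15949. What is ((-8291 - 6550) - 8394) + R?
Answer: -7286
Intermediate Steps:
((-8291 - 6550) - 8394) + R = ((-8291 - 6550) - 8394) + 15949 = (-14841 - 8394) + 15949 = -23235 + 15949 = -7286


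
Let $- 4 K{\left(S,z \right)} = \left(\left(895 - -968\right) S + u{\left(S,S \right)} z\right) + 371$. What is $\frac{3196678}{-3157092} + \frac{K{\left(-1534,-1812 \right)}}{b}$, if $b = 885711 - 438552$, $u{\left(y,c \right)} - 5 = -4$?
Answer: $\frac{275777177819}{470574033876} \approx 0.58604$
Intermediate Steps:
$u{\left(y,c \right)} = 1$ ($u{\left(y,c \right)} = 5 - 4 = 1$)
$b = 447159$ ($b = 885711 - 438552 = 447159$)
$K{\left(S,z \right)} = - \frac{371}{4} - \frac{1863 S}{4} - \frac{z}{4}$ ($K{\left(S,z \right)} = - \frac{\left(\left(895 - -968\right) S + 1 z\right) + 371}{4} = - \frac{\left(\left(895 + 968\right) S + z\right) + 371}{4} = - \frac{\left(1863 S + z\right) + 371}{4} = - \frac{\left(z + 1863 S\right) + 371}{4} = - \frac{371 + z + 1863 S}{4} = - \frac{371}{4} - \frac{1863 S}{4} - \frac{z}{4}$)
$\frac{3196678}{-3157092} + \frac{K{\left(-1534,-1812 \right)}}{b} = \frac{3196678}{-3157092} + \frac{- \frac{371}{4} - - \frac{1428921}{2} - -453}{447159} = 3196678 \left(- \frac{1}{3157092}\right) + \left(- \frac{371}{4} + \frac{1428921}{2} + 453\right) \frac{1}{447159} = - \frac{1598339}{1578546} + \frac{2859283}{4} \cdot \frac{1}{447159} = - \frac{1598339}{1578546} + \frac{2859283}{1788636} = \frac{275777177819}{470574033876}$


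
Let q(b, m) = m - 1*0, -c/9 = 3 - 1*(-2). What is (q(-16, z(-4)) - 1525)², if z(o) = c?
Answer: 2464900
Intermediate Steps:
c = -45 (c = -9*(3 - 1*(-2)) = -9*(3 + 2) = -9*5 = -45)
z(o) = -45
q(b, m) = m (q(b, m) = m + 0 = m)
(q(-16, z(-4)) - 1525)² = (-45 - 1525)² = (-1570)² = 2464900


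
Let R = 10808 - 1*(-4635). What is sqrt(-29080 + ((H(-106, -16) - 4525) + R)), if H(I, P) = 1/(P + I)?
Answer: I*sqrt(270323330)/122 ≈ 134.77*I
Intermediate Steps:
H(I, P) = 1/(I + P)
R = 15443 (R = 10808 + 4635 = 15443)
sqrt(-29080 + ((H(-106, -16) - 4525) + R)) = sqrt(-29080 + ((1/(-106 - 16) - 4525) + 15443)) = sqrt(-29080 + ((1/(-122) - 4525) + 15443)) = sqrt(-29080 + ((-1/122 - 4525) + 15443)) = sqrt(-29080 + (-552051/122 + 15443)) = sqrt(-29080 + 1331995/122) = sqrt(-2215765/122) = I*sqrt(270323330)/122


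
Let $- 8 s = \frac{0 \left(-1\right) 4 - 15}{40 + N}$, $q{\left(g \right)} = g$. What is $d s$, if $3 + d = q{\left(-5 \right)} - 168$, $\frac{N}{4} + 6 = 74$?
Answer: $- \frac{55}{52} \approx -1.0577$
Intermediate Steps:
$N = 272$ ($N = -24 + 4 \cdot 74 = -24 + 296 = 272$)
$d = -176$ ($d = -3 - 173 = -176$)
$s = \frac{5}{832}$ ($s = - \frac{\left(0 \left(-1\right) 4 - 15\right) \frac{1}{40 + 272}}{8} = - \frac{\left(0 \cdot 4 - 15\right) \frac{1}{312}}{8} = - \frac{\left(0 - 15\right) \frac{1}{312}}{8} = - \frac{\left(-15\right) \frac{1}{312}}{8} = \left(- \frac{1}{8}\right) \left(- \frac{5}{104}\right) = \frac{5}{832} \approx 0.0060096$)
$d s = \left(-176\right) \frac{5}{832} = - \frac{55}{52}$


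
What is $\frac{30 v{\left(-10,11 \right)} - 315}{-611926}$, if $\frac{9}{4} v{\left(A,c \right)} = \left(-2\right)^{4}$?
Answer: $\frac{305}{1835778} \approx 0.00016614$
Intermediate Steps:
$v{\left(A,c \right)} = \frac{64}{9}$ ($v{\left(A,c \right)} = \frac{4 \left(-2\right)^{4}}{9} = \frac{4}{9} \cdot 16 = \frac{64}{9}$)
$\frac{30 v{\left(-10,11 \right)} - 315}{-611926} = \frac{30 \cdot \frac{64}{9} - 315}{-611926} = \left(\frac{640}{3} - 315\right) \left(- \frac{1}{611926}\right) = \left(- \frac{305}{3}\right) \left(- \frac{1}{611926}\right) = \frac{305}{1835778}$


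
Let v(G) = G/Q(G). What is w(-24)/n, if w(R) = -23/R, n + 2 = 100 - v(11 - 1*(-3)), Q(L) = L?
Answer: 23/2328 ≈ 0.0098797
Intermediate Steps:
v(G) = 1 (v(G) = G/G = 1)
n = 97 (n = -2 + (100 - 1*1) = -2 + (100 - 1) = -2 + 99 = 97)
w(-24)/n = -23/(-24)/97 = -23*(-1/24)*(1/97) = (23/24)*(1/97) = 23/2328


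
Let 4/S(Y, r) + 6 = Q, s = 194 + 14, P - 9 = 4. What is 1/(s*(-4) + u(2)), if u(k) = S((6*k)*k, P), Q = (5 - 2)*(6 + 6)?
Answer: -15/12478 ≈ -0.0012021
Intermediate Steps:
P = 13 (P = 9 + 4 = 13)
s = 208
Q = 36 (Q = 3*12 = 36)
S(Y, r) = 2/15 (S(Y, r) = 4/(-6 + 36) = 4/30 = 4*(1/30) = 2/15)
u(k) = 2/15
1/(s*(-4) + u(2)) = 1/(208*(-4) + 2/15) = 1/(-832 + 2/15) = 1/(-12478/15) = -15/12478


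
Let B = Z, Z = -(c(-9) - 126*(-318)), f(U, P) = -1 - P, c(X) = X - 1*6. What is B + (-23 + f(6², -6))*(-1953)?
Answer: -4899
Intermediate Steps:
c(X) = -6 + X (c(X) = X - 6 = -6 + X)
Z = -40053 (Z = -((-6 - 9) - 126*(-318)) = -(-15 + 40068) = -1*40053 = -40053)
B = -40053
B + (-23 + f(6², -6))*(-1953) = -40053 + (-23 + (-1 - 1*(-6)))*(-1953) = -40053 + (-23 + (-1 + 6))*(-1953) = -40053 + (-23 + 5)*(-1953) = -40053 - 18*(-1953) = -40053 + 35154 = -4899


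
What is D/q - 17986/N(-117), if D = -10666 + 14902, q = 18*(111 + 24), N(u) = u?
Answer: 818548/5265 ≈ 155.47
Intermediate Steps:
q = 2430 (q = 18*135 = 2430)
D = 4236
D/q - 17986/N(-117) = 4236/2430 - 17986/(-117) = 4236*(1/2430) - 17986*(-1/117) = 706/405 + 17986/117 = 818548/5265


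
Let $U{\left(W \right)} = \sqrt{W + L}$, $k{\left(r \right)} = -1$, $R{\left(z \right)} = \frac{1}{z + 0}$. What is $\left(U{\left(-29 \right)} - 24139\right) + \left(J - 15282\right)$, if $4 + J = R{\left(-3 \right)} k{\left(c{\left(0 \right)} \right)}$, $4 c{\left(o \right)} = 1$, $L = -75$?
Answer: $- \frac{118274}{3} + 2 i \sqrt{26} \approx -39425.0 + 10.198 i$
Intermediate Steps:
$c{\left(o \right)} = \frac{1}{4}$ ($c{\left(o \right)} = \frac{1}{4} \cdot 1 = \frac{1}{4}$)
$R{\left(z \right)} = \frac{1}{z}$
$U{\left(W \right)} = \sqrt{-75 + W}$ ($U{\left(W \right)} = \sqrt{W - 75} = \sqrt{-75 + W}$)
$J = - \frac{11}{3}$ ($J = -4 + \frac{1}{-3} \left(-1\right) = -4 - - \frac{1}{3} = -4 + \frac{1}{3} = - \frac{11}{3} \approx -3.6667$)
$\left(U{\left(-29 \right)} - 24139\right) + \left(J - 15282\right) = \left(\sqrt{-75 - 29} - 24139\right) - \frac{45857}{3} = \left(\sqrt{-104} - 24139\right) - \frac{45857}{3} = \left(2 i \sqrt{26} - 24139\right) - \frac{45857}{3} = \left(-24139 + 2 i \sqrt{26}\right) - \frac{45857}{3} = - \frac{118274}{3} + 2 i \sqrt{26}$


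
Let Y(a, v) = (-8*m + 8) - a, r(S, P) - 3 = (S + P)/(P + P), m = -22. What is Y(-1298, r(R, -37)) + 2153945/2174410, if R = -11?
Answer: 644925913/434882 ≈ 1483.0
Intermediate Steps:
r(S, P) = 3 + (P + S)/(2*P) (r(S, P) = 3 + (S + P)/(P + P) = 3 + (P + S)/((2*P)) = 3 + (P + S)*(1/(2*P)) = 3 + (P + S)/(2*P))
Y(a, v) = 184 - a (Y(a, v) = (-8*(-22) + 8) - a = (176 + 8) - a = 184 - a)
Y(-1298, r(R, -37)) + 2153945/2174410 = (184 - 1*(-1298)) + 2153945/2174410 = (184 + 1298) + 2153945*(1/2174410) = 1482 + 430789/434882 = 644925913/434882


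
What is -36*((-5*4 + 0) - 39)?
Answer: 2124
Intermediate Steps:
-36*((-5*4 + 0) - 39) = -36*((-20 + 0) - 39) = -36*(-20 - 39) = -36*(-59) = 2124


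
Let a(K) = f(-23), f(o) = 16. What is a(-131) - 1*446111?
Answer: -446095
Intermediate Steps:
a(K) = 16
a(-131) - 1*446111 = 16 - 1*446111 = 16 - 446111 = -446095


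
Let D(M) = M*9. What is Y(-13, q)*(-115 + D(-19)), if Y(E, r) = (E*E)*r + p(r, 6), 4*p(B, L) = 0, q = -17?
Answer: 821678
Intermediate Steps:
p(B, L) = 0 (p(B, L) = (1/4)*0 = 0)
Y(E, r) = r*E**2 (Y(E, r) = (E*E)*r + 0 = E**2*r + 0 = r*E**2 + 0 = r*E**2)
D(M) = 9*M
Y(-13, q)*(-115 + D(-19)) = (-17*(-13)**2)*(-115 + 9*(-19)) = (-17*169)*(-115 - 171) = -2873*(-286) = 821678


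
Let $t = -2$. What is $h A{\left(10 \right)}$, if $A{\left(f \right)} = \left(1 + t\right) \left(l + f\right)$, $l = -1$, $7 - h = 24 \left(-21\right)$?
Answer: $-4599$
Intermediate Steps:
$h = 511$ ($h = 7 - 24 \left(-21\right) = 7 - -504 = 7 + 504 = 511$)
$A{\left(f \right)} = 1 - f$ ($A{\left(f \right)} = \left(1 - 2\right) \left(-1 + f\right) = - (-1 + f) = 1 - f$)
$h A{\left(10 \right)} = 511 \left(1 - 10\right) = 511 \left(-9\right) = -4599$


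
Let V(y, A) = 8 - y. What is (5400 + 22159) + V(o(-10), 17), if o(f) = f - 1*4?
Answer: 27581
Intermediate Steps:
o(f) = -4 + f (o(f) = f - 4 = -4 + f)
(5400 + 22159) + V(o(-10), 17) = (5400 + 22159) + (8 - (-4 - 10)) = 27559 + (8 - 1*(-14)) = 27559 + (8 + 14) = 27559 + 22 = 27581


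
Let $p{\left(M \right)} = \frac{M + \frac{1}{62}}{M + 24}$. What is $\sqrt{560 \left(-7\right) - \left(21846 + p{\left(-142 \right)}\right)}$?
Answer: $\frac{i \sqrt{344790019111}}{3658} \approx 160.52 i$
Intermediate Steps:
$p{\left(M \right)} = \frac{\frac{1}{62} + M}{24 + M}$ ($p{\left(M \right)} = \frac{M + \frac{1}{62}}{24 + M} = \frac{\frac{1}{62} + M}{24 + M}$)
$\sqrt{560 \left(-7\right) - \left(21846 + p{\left(-142 \right)}\right)} = \sqrt{560 \left(-7\right) - \left(21846 + \frac{\frac{1}{62} - 142}{24 - 142}\right)} = \sqrt{-3920 - \left(21846 + \frac{1}{-118} \left(- \frac{8803}{62}\right)\right)} = \sqrt{-3920 - \left(21846 - - \frac{8803}{7316}\right)} = \sqrt{-3920 - \frac{159834139}{7316}} = \sqrt{- \frac{188512859}{7316}} = \frac{i \sqrt{344790019111}}{3658}$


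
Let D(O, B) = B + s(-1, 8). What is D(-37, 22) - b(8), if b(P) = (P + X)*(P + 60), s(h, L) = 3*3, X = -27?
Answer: 1323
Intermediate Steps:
s(h, L) = 9
b(P) = (-27 + P)*(60 + P) (b(P) = (P - 27)*(P + 60) = (-27 + P)*(60 + P))
D(O, B) = 9 + B (D(O, B) = B + 9 = 9 + B)
D(-37, 22) - b(8) = (9 + 22) - (-1620 + 8² + 33*8) = 31 - (-1620 + 64 + 264) = 31 - 1*(-1292) = 31 + 1292 = 1323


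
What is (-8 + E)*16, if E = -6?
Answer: -224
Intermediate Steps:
(-8 + E)*16 = (-8 - 6)*16 = -14*16 = -224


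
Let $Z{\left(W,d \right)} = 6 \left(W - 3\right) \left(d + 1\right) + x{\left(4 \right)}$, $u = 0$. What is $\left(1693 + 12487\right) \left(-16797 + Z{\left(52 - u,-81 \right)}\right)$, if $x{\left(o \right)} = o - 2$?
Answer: $-571666700$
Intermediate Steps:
$x{\left(o \right)} = -2 + o$
$Z{\left(W,d \right)} = 2 + 6 \left(1 + d\right) \left(-3 + W\right)$ ($Z{\left(W,d \right)} = 6 \left(W - 3\right) \left(d + 1\right) + \left(-2 + 4\right) = 6 \left(-3 + W\right) \left(1 + d\right) + 2 = 6 \left(1 + d\right) \left(-3 + W\right) + 2 = 2 + 6 \left(1 + d\right) \left(-3 + W\right)$)
$\left(1693 + 12487\right) \left(-16797 + Z{\left(52 - u,-81 \right)}\right) = \left(1693 + 12487\right) \left(-16797 + \left(-16 - -1458 + 6 \left(52 - 0\right) + 6 \left(52 - 0\right) \left(-81\right)\right)\right) = 14180 \left(-16797 + \left(-16 + 1458 + 6 \left(52 + 0\right) + 6 \left(52 + 0\right) \left(-81\right)\right)\right) = 14180 \left(-16797 + \left(-16 + 1458 + 6 \cdot 52 + 6 \cdot 52 \left(-81\right)\right)\right) = 14180 \left(-16797 + \left(-16 + 1458 + 312 - 25272\right)\right) = 14180 \left(-16797 - 23518\right) = 14180 \left(-40315\right) = -571666700$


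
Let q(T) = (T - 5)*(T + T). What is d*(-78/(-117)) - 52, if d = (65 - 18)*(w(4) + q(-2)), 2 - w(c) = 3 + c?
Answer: 2006/3 ≈ 668.67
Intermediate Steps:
q(T) = 2*T*(-5 + T) (q(T) = (-5 + T)*(2*T) = 2*T*(-5 + T))
w(c) = -1 - c (w(c) = 2 - (3 + c) = 2 + (-3 - c) = -1 - c)
d = 1081 (d = (65 - 18)*((-1 - 1*4) + 2*(-2)*(-5 - 2)) = 47*((-1 - 4) + 2*(-2)*(-7)) = 47*(-5 + 28) = 47*23 = 1081)
d*(-78/(-117)) - 52 = 1081*(-78/(-117)) - 52 = 1081*(-78*(-1/117)) - 52 = 1081*(⅔) - 52 = 2162/3 - 52 = 2006/3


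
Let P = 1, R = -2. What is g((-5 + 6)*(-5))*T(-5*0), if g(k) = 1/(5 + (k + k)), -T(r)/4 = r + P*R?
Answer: -8/5 ≈ -1.6000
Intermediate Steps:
T(r) = 8 - 4*r (T(r) = -4*(r + 1*(-2)) = -4*(r - 2) = -4*(-2 + r) = 8 - 4*r)
g(k) = 1/(5 + 2*k)
g((-5 + 6)*(-5))*T(-5*0) = (8 - (-20)*0)/(5 + 2*((-5 + 6)*(-5))) = (8 - 4*0)/(5 + 2*(1*(-5))) = (8 + 0)/(5 + 2*(-5)) = 8/(5 - 10) = 8/(-5) = -⅕*8 = -8/5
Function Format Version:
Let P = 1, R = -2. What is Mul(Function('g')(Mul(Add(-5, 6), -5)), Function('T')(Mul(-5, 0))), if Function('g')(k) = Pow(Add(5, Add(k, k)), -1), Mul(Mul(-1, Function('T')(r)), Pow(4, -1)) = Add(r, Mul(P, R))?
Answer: Rational(-8, 5) ≈ -1.6000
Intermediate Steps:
Function('T')(r) = Add(8, Mul(-4, r)) (Function('T')(r) = Mul(-4, Add(r, Mul(1, -2))) = Mul(-4, Add(r, -2)) = Mul(-4, Add(-2, r)) = Add(8, Mul(-4, r)))
Function('g')(k) = Pow(Add(5, Mul(2, k)), -1)
Mul(Function('g')(Mul(Add(-5, 6), -5)), Function('T')(Mul(-5, 0))) = Mul(Pow(Add(5, Mul(2, Mul(Add(-5, 6), -5))), -1), Add(8, Mul(-4, Mul(-5, 0)))) = Mul(Pow(Add(5, Mul(2, Mul(1, -5))), -1), Add(8, Mul(-4, 0))) = Mul(Pow(Add(5, Mul(2, -5)), -1), Add(8, 0)) = Mul(Pow(Add(5, -10), -1), 8) = Mul(Pow(-5, -1), 8) = Mul(Rational(-1, 5), 8) = Rational(-8, 5)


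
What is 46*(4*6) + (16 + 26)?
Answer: 1146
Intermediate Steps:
46*(4*6) + (16 + 26) = 46*24 + 42 = 1104 + 42 = 1146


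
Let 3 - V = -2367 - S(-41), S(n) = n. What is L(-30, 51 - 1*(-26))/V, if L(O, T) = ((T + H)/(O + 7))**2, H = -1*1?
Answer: 5776/1232041 ≈ 0.0046882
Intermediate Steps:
H = -1
L(O, T) = (-1 + T)**2/(7 + O)**2 (L(O, T) = ((T - 1)/(O + 7))**2 = ((-1 + T)/(7 + O))**2 = (-1 + T)**2/(7 + O)**2)
V = 2329 (V = 3 - (-2367 - 1*(-41)) = 3 - (-2367 + 41) = 3 - 1*(-2326) = 3 + 2326 = 2329)
L(-30, 51 - 1*(-26))/V = ((-1 + (51 - 1*(-26)))**2/(7 - 30)**2)/2329 = ((-1 + (51 + 26))**2/(-23)**2)*(1/2329) = ((-1 + 77)**2*(1/529))*(1/2329) = (76**2*(1/529))*(1/2329) = (5776*(1/529))*(1/2329) = (5776/529)*(1/2329) = 5776/1232041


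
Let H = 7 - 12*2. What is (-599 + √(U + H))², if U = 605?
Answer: 359389 - 16772*√3 ≈ 3.3034e+5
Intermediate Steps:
H = -17 (H = 7 - 24 = -17)
(-599 + √(U + H))² = (-599 + √(605 - 17))² = (-599 + √588)² = (-599 + 14*√3)²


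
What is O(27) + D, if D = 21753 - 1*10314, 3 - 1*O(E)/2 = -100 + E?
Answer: 11591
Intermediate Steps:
O(E) = 206 - 2*E (O(E) = 6 - 2*(-100 + E) = 6 + (200 - 2*E) = 206 - 2*E)
D = 11439 (D = 21753 - 10314 = 11439)
O(27) + D = (206 - 2*27) + 11439 = (206 - 54) + 11439 = 152 + 11439 = 11591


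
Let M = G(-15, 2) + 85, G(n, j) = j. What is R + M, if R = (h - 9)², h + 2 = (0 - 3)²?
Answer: 91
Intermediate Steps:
h = 7 (h = -2 + (0 - 3)² = -2 + (-3)² = -2 + 9 = 7)
R = 4 (R = (7 - 9)² = (-2)² = 4)
M = 87 (M = 2 + 85 = 87)
R + M = 4 + 87 = 91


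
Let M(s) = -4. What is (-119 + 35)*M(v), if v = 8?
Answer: 336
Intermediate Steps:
(-119 + 35)*M(v) = (-119 + 35)*(-4) = -84*(-4) = 336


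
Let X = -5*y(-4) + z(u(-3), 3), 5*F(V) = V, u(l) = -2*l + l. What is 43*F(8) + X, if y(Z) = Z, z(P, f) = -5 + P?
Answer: 434/5 ≈ 86.800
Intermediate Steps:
u(l) = -l
F(V) = V/5
X = 18 (X = -5*(-4) + (-5 - 1*(-3)) = 20 + (-5 + 3) = 20 - 2 = 18)
43*F(8) + X = 43*((1/5)*8) + 18 = 43*(8/5) + 18 = 344/5 + 18 = 434/5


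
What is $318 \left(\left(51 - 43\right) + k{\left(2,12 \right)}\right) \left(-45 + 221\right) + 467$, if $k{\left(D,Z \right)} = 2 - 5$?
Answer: $280307$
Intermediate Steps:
$k{\left(D,Z \right)} = -3$
$318 \left(\left(51 - 43\right) + k{\left(2,12 \right)}\right) \left(-45 + 221\right) + 467 = 318 \left(\left(51 - 43\right) - 3\right) \left(-45 + 221\right) + 467 = 318 \left(\left(51 - 43\right) - 3\right) 176 + 467 = 318 \left(8 - 3\right) 176 + 467 = 318 \cdot 5 \cdot 176 + 467 = 318 \cdot 880 + 467 = 279840 + 467 = 280307$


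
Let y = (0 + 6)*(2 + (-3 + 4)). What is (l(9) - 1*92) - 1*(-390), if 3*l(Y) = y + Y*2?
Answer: 310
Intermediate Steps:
y = 18 (y = 6*(2 + 1) = 6*3 = 18)
l(Y) = 6 + 2*Y/3 (l(Y) = (18 + Y*2)/3 = (18 + 2*Y)/3 = 6 + 2*Y/3)
(l(9) - 1*92) - 1*(-390) = ((6 + (⅔)*9) - 1*92) - 1*(-390) = ((6 + 6) - 92) + 390 = (12 - 92) + 390 = -80 + 390 = 310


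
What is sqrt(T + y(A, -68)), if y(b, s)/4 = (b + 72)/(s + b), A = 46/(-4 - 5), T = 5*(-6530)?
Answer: I*sqrt(72131934)/47 ≈ 180.7*I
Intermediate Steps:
T = -32650
A = -46/9 (A = 46/(-9) = 46*(-1/9) = -46/9 ≈ -5.1111)
y(b, s) = 4*(72 + b)/(b + s) (y(b, s) = 4*((b + 72)/(s + b)) = 4*((72 + b)/(b + s)) = 4*(72 + b)/(b + s))
sqrt(T + y(A, -68)) = sqrt(-32650 + 4*(72 - 46/9)/(-46/9 - 68)) = sqrt(-32650 + 4*(602/9)/(-658/9)) = sqrt(-32650 + 4*(-9/658)*(602/9)) = sqrt(-32650 - 172/47) = sqrt(-1534722/47) = I*sqrt(72131934)/47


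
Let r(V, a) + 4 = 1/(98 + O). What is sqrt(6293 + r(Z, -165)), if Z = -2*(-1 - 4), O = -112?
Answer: sqrt(1232630)/14 ≈ 79.303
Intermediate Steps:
Z = 10 (Z = -2*(-5) = 10)
r(V, a) = -57/14 (r(V, a) = -4 + 1/(98 - 112) = -4 + 1/(-14) = -4 - 1/14 = -57/14)
sqrt(6293 + r(Z, -165)) = sqrt(6293 - 57/14) = sqrt(88045/14) = sqrt(1232630)/14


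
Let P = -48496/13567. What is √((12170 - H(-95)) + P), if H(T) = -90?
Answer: 2*√563990107477/13567 ≈ 110.71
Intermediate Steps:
P = -48496/13567 (P = -48496*1/13567 = -48496/13567 ≈ -3.5746)
√((12170 - H(-95)) + P) = √((12170 - 1*(-90)) - 48496/13567) = √((12170 + 90) - 48496/13567) = √(12260 - 48496/13567) = √(166282924/13567) = 2*√563990107477/13567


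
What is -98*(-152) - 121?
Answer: 14775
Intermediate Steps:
-98*(-152) - 121 = 14896 - 121 = 14775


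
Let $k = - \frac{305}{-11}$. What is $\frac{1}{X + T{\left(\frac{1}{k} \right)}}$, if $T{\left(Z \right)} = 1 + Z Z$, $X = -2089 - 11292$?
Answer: $- \frac{93025}{1244674379} \approx -7.4738 \cdot 10^{-5}$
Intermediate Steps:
$k = \frac{305}{11}$ ($k = \left(-305\right) \left(- \frac{1}{11}\right) = \frac{305}{11} \approx 27.727$)
$X = -13381$ ($X = -2089 - 11292 = -13381$)
$T{\left(Z \right)} = 1 + Z^{2}$
$\frac{1}{X + T{\left(\frac{1}{k} \right)}} = \frac{1}{-13381 + \left(1 + \left(\frac{1}{\frac{305}{11}}\right)^{2}\right)} = \frac{1}{-13381 + \left(1 + \left(\frac{11}{305}\right)^{2}\right)} = \frac{1}{-13381 + \left(1 + \frac{121}{93025}\right)} = \frac{1}{-13381 + \frac{93146}{93025}} = \frac{1}{- \frac{1244674379}{93025}} = - \frac{93025}{1244674379}$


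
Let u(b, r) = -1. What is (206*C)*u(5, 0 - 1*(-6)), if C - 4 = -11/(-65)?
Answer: -55826/65 ≈ -858.86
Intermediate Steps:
C = 271/65 (C = 4 - 11/(-65) = 4 - 11*(-1/65) = 4 + 11/65 = 271/65 ≈ 4.1692)
(206*C)*u(5, 0 - 1*(-6)) = (206*(271/65))*(-1) = (55826/65)*(-1) = -55826/65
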